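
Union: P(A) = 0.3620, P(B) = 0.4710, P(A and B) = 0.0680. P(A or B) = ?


P(A∪B) = 0.3620 + 0.4710 - 0.0680
= 0.8330 - 0.0680
= 0.7650

P(A∪B) = 0.7650


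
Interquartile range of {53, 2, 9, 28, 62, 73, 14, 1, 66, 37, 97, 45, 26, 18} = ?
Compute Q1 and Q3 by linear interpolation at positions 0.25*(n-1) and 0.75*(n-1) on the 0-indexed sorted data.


Sorted: 1, 2, 9, 14, 18, 26, 28, 37, 45, 53, 62, 66, 73, 97
Q1 (25th %ile) = 15.0000
Q3 (75th %ile) = 59.7500
IQR = 59.7500 - 15.0000 = 44.7500

IQR = 44.7500


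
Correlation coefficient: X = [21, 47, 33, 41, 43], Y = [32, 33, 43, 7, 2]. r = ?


Mean X = 37.0000, Mean Y = 23.4000
SD X = 9.208692, SD Y = 15.982490
Cov = -62.800000
r = -62.800000/(9.208692*15.982490) = -0.4267

r = -0.4267


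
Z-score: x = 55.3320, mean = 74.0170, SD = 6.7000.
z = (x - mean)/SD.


z = (55.3320 - 74.0170)/6.7000
= -18.6850/6.7000
= -2.7888

z = -2.7888


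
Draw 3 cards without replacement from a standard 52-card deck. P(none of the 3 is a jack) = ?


P(no jacks) = (48/52) × (47/51) × (46/50)
= 0.7826

P = 0.7826


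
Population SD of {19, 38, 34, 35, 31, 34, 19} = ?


Mean = 30.0000
Variance = 52.0000
SD = sqrt(52.0000) = 7.2111

SD = 7.2111


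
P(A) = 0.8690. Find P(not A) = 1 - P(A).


P(not A) = 1 - 0.8690 = 0.1310

P(not A) = 0.1310


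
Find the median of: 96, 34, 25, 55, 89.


Sorted: 25, 34, 55, 89, 96
n = 5 (odd)
Middle value = 55

Median = 55


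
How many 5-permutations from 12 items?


P(12,5) = 12!/7!
= 479001600/5040
= 95040

P(12,5) = 95040


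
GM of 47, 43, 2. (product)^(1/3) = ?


Product = 47 × 43 × 2 = 4042
GM = 4042^(1/3) = 15.9294

GM = 15.9294


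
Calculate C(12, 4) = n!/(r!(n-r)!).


C(12,4) = 12!/(4! × 8!)
= 479001600/(24 × 40320)
= 495

C(12,4) = 495


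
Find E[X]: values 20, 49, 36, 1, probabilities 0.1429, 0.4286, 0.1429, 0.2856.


E[X] = 20*0.1429 + 49*0.4286 + 36*0.1429 + 1*0.2856
= 2.8580 + 21.0014 + 5.1444 + 0.2856
= 29.2894

E[X] = 29.2894


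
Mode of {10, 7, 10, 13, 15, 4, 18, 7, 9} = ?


Frequencies: 4:1, 7:2, 9:1, 10:2, 13:1, 15:1, 18:1
Max frequency = 2
Mode = 7, 10

Mode = 7, 10


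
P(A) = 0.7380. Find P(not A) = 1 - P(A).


P(not A) = 1 - 0.7380 = 0.2620

P(not A) = 0.2620


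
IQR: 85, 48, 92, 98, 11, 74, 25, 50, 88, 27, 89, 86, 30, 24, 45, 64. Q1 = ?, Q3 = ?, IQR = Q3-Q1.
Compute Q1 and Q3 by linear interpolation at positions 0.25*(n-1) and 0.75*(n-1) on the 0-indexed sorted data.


Sorted: 11, 24, 25, 27, 30, 45, 48, 50, 64, 74, 85, 86, 88, 89, 92, 98
Q1 (25th %ile) = 29.2500
Q3 (75th %ile) = 86.5000
IQR = 86.5000 - 29.2500 = 57.2500

IQR = 57.2500


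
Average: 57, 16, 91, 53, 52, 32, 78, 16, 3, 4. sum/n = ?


Sum = 57 + 16 + 91 + 53 + 52 + 32 + 78 + 16 + 3 + 4 = 402
n = 10
Mean = 402/10 = 40.2000

Mean = 40.2000


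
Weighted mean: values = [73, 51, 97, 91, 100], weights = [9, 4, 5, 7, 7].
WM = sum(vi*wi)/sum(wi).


Numerator = 73*9 + 51*4 + 97*5 + 91*7 + 100*7 = 2683
Denominator = 9 + 4 + 5 + 7 + 7 = 32
WM = 2683/32 = 83.8438

WM = 83.8438


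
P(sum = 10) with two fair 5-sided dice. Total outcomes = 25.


Total outcomes = 5×5 = 25
Favorable (sum = 10): 1
P = 1/25 = 0.0400

P = 0.0400


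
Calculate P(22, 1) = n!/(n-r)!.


P(22,1) = 22!/21!
= 1124000727777607680000/51090942171709440000
= 22

P(22,1) = 22


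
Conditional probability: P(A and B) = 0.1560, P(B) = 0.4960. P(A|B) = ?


P(A|B) = 0.1560/0.4960 = 0.3145

P(A|B) = 0.3145


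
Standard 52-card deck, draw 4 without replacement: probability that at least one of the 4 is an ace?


P(at least one) = 1 - P(none)
P(none) = (48/52) × (47/51) × (46/50) × (45/49) = 0.718737
P(at least one) = 1 - 0.718737 = 0.2813

P = 0.2813


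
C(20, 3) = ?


C(20,3) = 20!/(3! × 17!)
= 2432902008176640000/(6 × 355687428096000)
= 1140

C(20,3) = 1140


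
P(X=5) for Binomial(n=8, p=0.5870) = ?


C(8,5) = 56
p^5 = 0.069693
(1-p)^3 = 0.070445
P = 56 * 0.069693 * 0.070445 = 0.2749

P(X=5) = 0.2749


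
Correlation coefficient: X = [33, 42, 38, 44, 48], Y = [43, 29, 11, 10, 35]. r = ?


Mean X = 41.0000, Mean Y = 25.6000
SD X = 5.138093, SD Y = 13.108776
Cov = -14.600000
r = -14.600000/(5.138093*13.108776) = -0.2168

r = -0.2168


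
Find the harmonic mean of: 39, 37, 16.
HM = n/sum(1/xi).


Sum of reciprocals = 1/39 + 1/37 + 1/16 = 0.115168
HM = 3/0.115168 = 26.0489

HM = 26.0489


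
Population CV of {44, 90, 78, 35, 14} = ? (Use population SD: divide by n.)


Mean = 52.2000
SD = 27.9886
CV = (27.9886/52.2000)*100 = 53.6179%

CV = 53.6179%


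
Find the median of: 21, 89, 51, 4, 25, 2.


Sorted: 2, 4, 21, 25, 51, 89
n = 6 (even)
Middle values: 21 and 25
Median = (21+25)/2 = 23.0000

Median = 23.0000


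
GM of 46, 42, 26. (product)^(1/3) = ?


Product = 46 × 42 × 26 = 50232
GM = 50232^(1/3) = 36.8972

GM = 36.8972


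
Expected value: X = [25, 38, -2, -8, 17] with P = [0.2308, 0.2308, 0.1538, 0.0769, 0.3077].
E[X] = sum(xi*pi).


E[X] = 25*0.2308 + 38*0.2308 - 2*0.1538 - 8*0.0769 + 17*0.3077
= 5.7700 + 8.7704 - 0.3076 - 0.6152 + 5.2309
= 18.8485

E[X] = 18.8485


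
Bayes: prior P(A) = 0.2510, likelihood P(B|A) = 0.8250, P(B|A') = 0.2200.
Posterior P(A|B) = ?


P(B) = P(B|A)*P(A) + P(B|A')*P(A')
= 0.8250*0.2510 + 0.2200*0.7490
= 0.207075 + 0.164780 = 0.371855
P(A|B) = 0.207075/0.371855 = 0.5569

P(A|B) = 0.5569


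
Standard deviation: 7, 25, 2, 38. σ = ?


Mean = 18.0000
Variance = 206.5000
SD = sqrt(206.5000) = 14.3701

SD = 14.3701


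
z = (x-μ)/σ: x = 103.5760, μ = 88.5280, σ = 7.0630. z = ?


z = (103.5760 - 88.5280)/7.0630
= 15.0480/7.0630
= 2.1305

z = 2.1305


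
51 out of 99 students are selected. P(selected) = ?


P = 51/99 = 0.5152

P = 0.5152


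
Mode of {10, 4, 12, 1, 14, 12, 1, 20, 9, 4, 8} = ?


Frequencies: 1:2, 4:2, 8:1, 9:1, 10:1, 12:2, 14:1, 20:1
Max frequency = 2
Mode = 1, 4, 12

Mode = 1, 4, 12


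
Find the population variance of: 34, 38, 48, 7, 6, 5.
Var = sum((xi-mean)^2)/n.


Mean = 23.0000
Squared deviations: 121.0000, 225.0000, 625.0000, 256.0000, 289.0000, 324.0000
Sum = 1840.0000
Variance = 1840.0000/6 = 306.6667

Variance = 306.6667


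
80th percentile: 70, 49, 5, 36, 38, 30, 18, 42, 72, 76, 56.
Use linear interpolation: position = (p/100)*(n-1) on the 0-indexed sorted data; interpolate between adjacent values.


Sorted: 5, 18, 30, 36, 38, 42, 49, 56, 70, 72, 76
n = 11
Index = 80/100 * 10 = 8.0000
Lower = data[8] = 70, Upper = data[9] = 72
P80 = 70 + 0*(2) = 70.0000

P80 = 70.0000


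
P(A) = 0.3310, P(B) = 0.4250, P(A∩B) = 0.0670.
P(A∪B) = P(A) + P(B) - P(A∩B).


P(A∪B) = 0.3310 + 0.4250 - 0.0670
= 0.7560 - 0.0670
= 0.6890

P(A∪B) = 0.6890


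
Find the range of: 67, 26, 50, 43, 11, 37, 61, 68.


Max = 68, Min = 11
Range = 68 - 11 = 57

Range = 57


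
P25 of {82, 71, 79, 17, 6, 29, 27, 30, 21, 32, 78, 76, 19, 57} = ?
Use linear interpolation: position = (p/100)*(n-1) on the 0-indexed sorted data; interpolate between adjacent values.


Sorted: 6, 17, 19, 21, 27, 29, 30, 32, 57, 71, 76, 78, 79, 82
n = 14
Index = 25/100 * 13 = 3.2500
Lower = data[3] = 21, Upper = data[4] = 27
P25 = 21 + 0.2500*(6) = 22.5000

P25 = 22.5000


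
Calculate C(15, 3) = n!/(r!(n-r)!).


C(15,3) = 15!/(3! × 12!)
= 1307674368000/(6 × 479001600)
= 455

C(15,3) = 455


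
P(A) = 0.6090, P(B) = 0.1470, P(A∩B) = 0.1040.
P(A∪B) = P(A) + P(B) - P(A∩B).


P(A∪B) = 0.6090 + 0.1470 - 0.1040
= 0.7560 - 0.1040
= 0.6520

P(A∪B) = 0.6520


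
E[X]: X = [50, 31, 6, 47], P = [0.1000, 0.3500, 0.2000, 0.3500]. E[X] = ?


E[X] = 50*0.1000 + 31*0.3500 + 6*0.2000 + 47*0.3500
= 5.0000 + 10.8500 + 1.2000 + 16.4500
= 33.5000

E[X] = 33.5000


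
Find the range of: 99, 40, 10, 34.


Max = 99, Min = 10
Range = 99 - 10 = 89

Range = 89


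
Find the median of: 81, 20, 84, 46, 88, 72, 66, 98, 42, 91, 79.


Sorted: 20, 42, 46, 66, 72, 79, 81, 84, 88, 91, 98
n = 11 (odd)
Middle value = 79

Median = 79


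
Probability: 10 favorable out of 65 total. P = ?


P = 10/65 = 0.1538

P = 0.1538


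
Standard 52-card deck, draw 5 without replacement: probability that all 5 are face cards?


P(all face cards) = (12/52) × (11/51) × (10/50) × (9/49) × (8/48)
= 0.0003

P = 0.0003


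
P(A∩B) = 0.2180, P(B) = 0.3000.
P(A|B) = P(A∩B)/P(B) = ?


P(A|B) = 0.2180/0.3000 = 0.7267

P(A|B) = 0.7267


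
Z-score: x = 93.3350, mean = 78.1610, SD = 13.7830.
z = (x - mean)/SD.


z = (93.3350 - 78.1610)/13.7830
= 15.1740/13.7830
= 1.1009

z = 1.1009


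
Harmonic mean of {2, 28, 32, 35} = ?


Sum of reciprocals = 1/2 + 1/28 + 1/32 + 1/35 = 0.595536
HM = 4/0.595536 = 6.7166

HM = 6.7166


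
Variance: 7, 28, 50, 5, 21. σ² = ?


Mean = 22.2000
Squared deviations: 231.0400, 33.6400, 772.8400, 295.8400, 1.4400
Sum = 1334.8000
Variance = 1334.8000/5 = 266.9600

Variance = 266.9600


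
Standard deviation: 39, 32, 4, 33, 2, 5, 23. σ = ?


Mean = 19.7143
Variance = 212.4898
SD = sqrt(212.4898) = 14.5770

SD = 14.5770


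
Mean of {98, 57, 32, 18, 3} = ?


Sum = 98 + 57 + 32 + 18 + 3 = 208
n = 5
Mean = 208/5 = 41.6000

Mean = 41.6000


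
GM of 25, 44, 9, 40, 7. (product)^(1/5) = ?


Product = 25 × 44 × 9 × 40 × 7 = 2772000
GM = 2772000^(1/5) = 19.4338

GM = 19.4338


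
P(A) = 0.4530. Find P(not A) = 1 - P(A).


P(not A) = 1 - 0.4530 = 0.5470

P(not A) = 0.5470


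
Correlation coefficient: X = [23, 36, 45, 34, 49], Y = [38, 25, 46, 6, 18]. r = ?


Mean X = 37.4000, Mean Y = 26.6000
SD X = 9.090655, SD Y = 14.192956
Cov = -8.840000
r = -8.840000/(9.090655*14.192956) = -0.0685

r = -0.0685


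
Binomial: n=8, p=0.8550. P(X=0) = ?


C(8,0) = 1
p^0 = 1.000000
(1-p)^8 = 1.954088e-07
P = 1 * 1.000000 * 1.954088e-07 = 1.9541e-07

P(X=0) = 1.9541e-07


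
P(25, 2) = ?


P(25,2) = 25!/23!
= 15511210043330985984000000/25852016738884976640000
= 600

P(25,2) = 600


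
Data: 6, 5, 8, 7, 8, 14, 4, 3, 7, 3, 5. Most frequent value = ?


Frequencies: 3:2, 4:1, 5:2, 6:1, 7:2, 8:2, 14:1
Max frequency = 2
Mode = 3, 5, 7, 8

Mode = 3, 5, 7, 8


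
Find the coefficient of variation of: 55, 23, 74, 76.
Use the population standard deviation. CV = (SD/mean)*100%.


Mean = 57.0000
SD = 21.2720
CV = (21.2720/57.0000)*100 = 37.3194%

CV = 37.3194%


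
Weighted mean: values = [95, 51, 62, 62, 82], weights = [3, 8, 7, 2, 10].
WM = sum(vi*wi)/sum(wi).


Numerator = 95*3 + 51*8 + 62*7 + 62*2 + 82*10 = 2071
Denominator = 3 + 8 + 7 + 2 + 10 = 30
WM = 2071/30 = 69.0333

WM = 69.0333


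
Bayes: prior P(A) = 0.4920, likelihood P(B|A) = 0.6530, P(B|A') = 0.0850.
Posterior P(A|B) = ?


P(B) = P(B|A)*P(A) + P(B|A')*P(A')
= 0.6530*0.4920 + 0.0850*0.5080
= 0.321276 + 0.043180 = 0.364456
P(A|B) = 0.321276/0.364456 = 0.8815

P(A|B) = 0.8815


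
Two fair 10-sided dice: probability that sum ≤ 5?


Total outcomes = 10×10 = 100
Favorable (sum ≤ 5): 10
P = 10/100 = 0.1000

P = 0.1000


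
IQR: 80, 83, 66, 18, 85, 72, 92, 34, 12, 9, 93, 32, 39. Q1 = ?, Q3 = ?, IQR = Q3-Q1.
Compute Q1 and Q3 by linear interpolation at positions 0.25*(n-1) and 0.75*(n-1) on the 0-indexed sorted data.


Sorted: 9, 12, 18, 32, 34, 39, 66, 72, 80, 83, 85, 92, 93
Q1 (25th %ile) = 32.0000
Q3 (75th %ile) = 83.0000
IQR = 83.0000 - 32.0000 = 51.0000

IQR = 51.0000


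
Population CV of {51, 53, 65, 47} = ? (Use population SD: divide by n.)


Mean = 54.0000
SD = 6.7082
CV = (6.7082/54.0000)*100 = 12.4226%

CV = 12.4226%


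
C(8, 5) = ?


C(8,5) = 8!/(5! × 3!)
= 40320/(120 × 6)
= 56

C(8,5) = 56


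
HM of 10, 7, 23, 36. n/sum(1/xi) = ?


Sum of reciprocals = 1/10 + 1/7 + 1/23 + 1/36 = 0.314113
HM = 4/0.314113 = 12.7343

HM = 12.7343


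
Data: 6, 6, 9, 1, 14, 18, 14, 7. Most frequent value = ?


Frequencies: 1:1, 6:2, 7:1, 9:1, 14:2, 18:1
Max frequency = 2
Mode = 6, 14

Mode = 6, 14


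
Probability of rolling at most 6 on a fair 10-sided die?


Favorable outcomes (roll ≤ 6): 6
Total outcomes = 10
P = 6/10 = 0.6000

P = 0.6000


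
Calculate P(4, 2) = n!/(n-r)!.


P(4,2) = 4!/2!
= 24/2
= 12

P(4,2) = 12


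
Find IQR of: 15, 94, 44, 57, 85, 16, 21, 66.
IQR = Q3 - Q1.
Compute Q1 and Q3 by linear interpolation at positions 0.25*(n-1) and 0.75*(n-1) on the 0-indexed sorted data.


Sorted: 15, 16, 21, 44, 57, 66, 85, 94
Q1 (25th %ile) = 19.7500
Q3 (75th %ile) = 70.7500
IQR = 70.7500 - 19.7500 = 51.0000

IQR = 51.0000


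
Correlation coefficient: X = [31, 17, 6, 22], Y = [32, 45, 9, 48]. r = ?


Mean X = 19.0000, Mean Y = 33.5000
SD X = 9.027735, SD Y = 15.370426
Cov = 80.250000
r = 80.250000/(9.027735*15.370426) = 0.5783

r = 0.5783


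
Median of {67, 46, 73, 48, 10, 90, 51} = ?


Sorted: 10, 46, 48, 51, 67, 73, 90
n = 7 (odd)
Middle value = 51

Median = 51


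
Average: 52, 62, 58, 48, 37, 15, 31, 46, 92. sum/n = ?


Sum = 52 + 62 + 58 + 48 + 37 + 15 + 31 + 46 + 92 = 441
n = 9
Mean = 441/9 = 49.0000

Mean = 49.0000


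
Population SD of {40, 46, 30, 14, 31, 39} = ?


Mean = 33.3333
Variance = 104.5556
SD = sqrt(104.5556) = 10.2252

SD = 10.2252


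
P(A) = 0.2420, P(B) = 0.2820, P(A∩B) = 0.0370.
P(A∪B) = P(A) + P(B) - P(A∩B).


P(A∪B) = 0.2420 + 0.2820 - 0.0370
= 0.5240 - 0.0370
= 0.4870

P(A∪B) = 0.4870


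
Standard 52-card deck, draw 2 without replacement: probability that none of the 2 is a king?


P(no kings) = (48/52) × (47/51)
= 0.8507

P = 0.8507


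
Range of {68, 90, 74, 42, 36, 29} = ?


Max = 90, Min = 29
Range = 90 - 29 = 61

Range = 61


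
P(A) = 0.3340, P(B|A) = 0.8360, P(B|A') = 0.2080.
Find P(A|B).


P(B) = P(B|A)*P(A) + P(B|A')*P(A')
= 0.8360*0.3340 + 0.2080*0.6660
= 0.279224 + 0.138528 = 0.417752
P(A|B) = 0.279224/0.417752 = 0.6684

P(A|B) = 0.6684


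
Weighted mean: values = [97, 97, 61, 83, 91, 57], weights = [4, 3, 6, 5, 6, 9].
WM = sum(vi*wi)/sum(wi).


Numerator = 97*4 + 97*3 + 61*6 + 83*5 + 91*6 + 57*9 = 2519
Denominator = 4 + 3 + 6 + 5 + 6 + 9 = 33
WM = 2519/33 = 76.3333

WM = 76.3333


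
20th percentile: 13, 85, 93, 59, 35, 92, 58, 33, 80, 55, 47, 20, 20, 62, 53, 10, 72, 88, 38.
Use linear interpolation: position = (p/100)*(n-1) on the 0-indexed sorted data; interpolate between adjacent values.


Sorted: 10, 13, 20, 20, 33, 35, 38, 47, 53, 55, 58, 59, 62, 72, 80, 85, 88, 92, 93
n = 19
Index = 20/100 * 18 = 3.6000
Lower = data[3] = 20, Upper = data[4] = 33
P20 = 20 + 0.6000*(13) = 27.8000

P20 = 27.8000


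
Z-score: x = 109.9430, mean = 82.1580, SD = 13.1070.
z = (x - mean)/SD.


z = (109.9430 - 82.1580)/13.1070
= 27.7850/13.1070
= 2.1199

z = 2.1199


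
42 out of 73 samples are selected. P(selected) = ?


P = 42/73 = 0.5753

P = 0.5753


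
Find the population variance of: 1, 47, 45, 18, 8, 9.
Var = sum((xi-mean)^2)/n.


Mean = 21.3333
Squared deviations: 413.4444, 658.7778, 560.1111, 11.1111, 177.7778, 152.1111
Sum = 1973.3333
Variance = 1973.3333/6 = 328.8889

Variance = 328.8889


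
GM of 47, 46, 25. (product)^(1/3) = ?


Product = 47 × 46 × 25 = 54050
GM = 54050^(1/3) = 37.8093

GM = 37.8093


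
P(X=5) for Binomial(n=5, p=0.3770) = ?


C(5,5) = 1
p^5 = 0.007616
(1-p)^0 = 1.000000
P = 1 * 0.007616 * 1.000000 = 0.0076

P(X=5) = 0.0076


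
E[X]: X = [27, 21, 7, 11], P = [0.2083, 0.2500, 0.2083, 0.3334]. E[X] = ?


E[X] = 27*0.2083 + 21*0.2500 + 7*0.2083 + 11*0.3334
= 5.6241 + 5.2500 + 1.4581 + 3.6674
= 15.9996

E[X] = 15.9996


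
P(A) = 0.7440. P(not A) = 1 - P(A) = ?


P(not A) = 1 - 0.7440 = 0.2560

P(not A) = 0.2560


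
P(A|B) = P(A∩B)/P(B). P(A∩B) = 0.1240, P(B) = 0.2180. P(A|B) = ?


P(A|B) = 0.1240/0.2180 = 0.5688

P(A|B) = 0.5688


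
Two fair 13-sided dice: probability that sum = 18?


Total outcomes = 13×13 = 169
Favorable (sum = 18): 9
P = 9/169 = 0.0533

P = 0.0533


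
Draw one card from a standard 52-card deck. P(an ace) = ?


4 aces in 52 cards
P = 4/52 = 0.0769

P = 0.0769


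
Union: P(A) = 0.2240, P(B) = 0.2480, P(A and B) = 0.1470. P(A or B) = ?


P(A∪B) = 0.2240 + 0.2480 - 0.1470
= 0.4720 - 0.1470
= 0.3250

P(A∪B) = 0.3250


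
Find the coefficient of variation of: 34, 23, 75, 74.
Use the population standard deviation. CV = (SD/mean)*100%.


Mean = 51.5000
SD = 23.3292
CV = (23.3292/51.5000)*100 = 45.2994%

CV = 45.2994%


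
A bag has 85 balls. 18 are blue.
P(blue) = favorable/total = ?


P = 18/85 = 0.2118

P = 0.2118


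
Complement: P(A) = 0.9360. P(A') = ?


P(not A) = 1 - 0.9360 = 0.0640

P(not A) = 0.0640


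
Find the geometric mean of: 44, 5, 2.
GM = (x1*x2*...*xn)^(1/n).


Product = 44 × 5 × 2 = 440
GM = 440^(1/3) = 7.6059

GM = 7.6059


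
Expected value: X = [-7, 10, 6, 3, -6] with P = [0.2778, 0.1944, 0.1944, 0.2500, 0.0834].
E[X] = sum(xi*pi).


E[X] = -7*0.2778 + 10*0.1944 + 6*0.1944 + 3*0.2500 - 6*0.0834
= -1.9446 + 1.9440 + 1.1664 + 0.7500 - 0.5004
= 1.4154

E[X] = 1.4154


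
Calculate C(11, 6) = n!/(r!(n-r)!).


C(11,6) = 11!/(6! × 5!)
= 39916800/(720 × 120)
= 462

C(11,6) = 462


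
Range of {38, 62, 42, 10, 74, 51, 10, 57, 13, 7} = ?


Max = 74, Min = 7
Range = 74 - 7 = 67

Range = 67


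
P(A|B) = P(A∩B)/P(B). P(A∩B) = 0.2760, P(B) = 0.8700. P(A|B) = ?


P(A|B) = 0.2760/0.8700 = 0.3172

P(A|B) = 0.3172


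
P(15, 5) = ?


P(15,5) = 15!/10!
= 1307674368000/3628800
= 360360

P(15,5) = 360360


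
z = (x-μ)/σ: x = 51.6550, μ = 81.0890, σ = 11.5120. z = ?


z = (51.6550 - 81.0890)/11.5120
= -29.4340/11.5120
= -2.5568

z = -2.5568


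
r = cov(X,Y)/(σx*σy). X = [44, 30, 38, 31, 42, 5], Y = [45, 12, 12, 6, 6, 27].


Mean X = 31.6667, Mean Y = 18.0000
SD X = 12.995726, SD Y = 13.964240
Cov = -8.500000
r = -8.500000/(12.995726*13.964240) = -0.0468

r = -0.0468


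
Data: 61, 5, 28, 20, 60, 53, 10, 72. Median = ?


Sorted: 5, 10, 20, 28, 53, 60, 61, 72
n = 8 (even)
Middle values: 28 and 53
Median = (28+53)/2 = 40.5000

Median = 40.5000


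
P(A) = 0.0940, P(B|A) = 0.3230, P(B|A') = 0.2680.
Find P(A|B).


P(B) = P(B|A)*P(A) + P(B|A')*P(A')
= 0.3230*0.0940 + 0.2680*0.9060
= 0.030362 + 0.242808 = 0.273170
P(A|B) = 0.030362/0.273170 = 0.1111

P(A|B) = 0.1111


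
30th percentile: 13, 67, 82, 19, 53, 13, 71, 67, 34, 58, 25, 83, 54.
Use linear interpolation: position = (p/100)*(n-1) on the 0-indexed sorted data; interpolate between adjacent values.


Sorted: 13, 13, 19, 25, 34, 53, 54, 58, 67, 67, 71, 82, 83
n = 13
Index = 30/100 * 12 = 3.6000
Lower = data[3] = 25, Upper = data[4] = 34
P30 = 25 + 0.6000*(9) = 30.4000

P30 = 30.4000


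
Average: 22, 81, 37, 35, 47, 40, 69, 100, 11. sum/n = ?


Sum = 22 + 81 + 37 + 35 + 47 + 40 + 69 + 100 + 11 = 442
n = 9
Mean = 442/9 = 49.1111

Mean = 49.1111


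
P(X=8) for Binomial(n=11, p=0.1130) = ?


C(11,8) = 165
p^8 = 2.658444e-08
(1-p)^3 = 0.697864
P = 165 * 2.658444e-08 * 0.697864 = 3.0611e-06

P(X=8) = 3.0611e-06


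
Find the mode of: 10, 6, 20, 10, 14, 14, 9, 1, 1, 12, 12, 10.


Frequencies: 1:2, 6:1, 9:1, 10:3, 12:2, 14:2, 20:1
Max frequency = 3
Mode = 10

Mode = 10


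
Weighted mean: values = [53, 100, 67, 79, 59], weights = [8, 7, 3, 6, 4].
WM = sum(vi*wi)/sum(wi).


Numerator = 53*8 + 100*7 + 67*3 + 79*6 + 59*4 = 2035
Denominator = 8 + 7 + 3 + 6 + 4 = 28
WM = 2035/28 = 72.6786

WM = 72.6786


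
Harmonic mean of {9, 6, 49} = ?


Sum of reciprocals = 1/9 + 1/6 + 1/49 = 0.298186
HM = 3/0.298186 = 10.0608

HM = 10.0608


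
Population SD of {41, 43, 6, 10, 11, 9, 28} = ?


Mean = 21.1429
Variance = 217.5510
SD = sqrt(217.5510) = 14.7496

SD = 14.7496


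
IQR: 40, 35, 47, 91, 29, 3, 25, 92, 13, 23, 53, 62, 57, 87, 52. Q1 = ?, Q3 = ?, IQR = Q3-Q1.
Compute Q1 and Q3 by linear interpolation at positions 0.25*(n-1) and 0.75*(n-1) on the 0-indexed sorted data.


Sorted: 3, 13, 23, 25, 29, 35, 40, 47, 52, 53, 57, 62, 87, 91, 92
Q1 (25th %ile) = 27.0000
Q3 (75th %ile) = 59.5000
IQR = 59.5000 - 27.0000 = 32.5000

IQR = 32.5000


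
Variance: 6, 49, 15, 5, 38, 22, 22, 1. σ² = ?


Mean = 19.7500
Squared deviations: 189.0625, 855.5625, 22.5625, 217.5625, 333.0625, 5.0625, 5.0625, 351.5625
Sum = 1979.5000
Variance = 1979.5000/8 = 247.4375

Variance = 247.4375


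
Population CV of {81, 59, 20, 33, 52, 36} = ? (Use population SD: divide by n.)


Mean = 46.8333
SD = 19.8781
CV = (19.8781/46.8333)*100 = 42.4443%

CV = 42.4443%


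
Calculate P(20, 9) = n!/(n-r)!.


P(20,9) = 20!/11!
= 2432902008176640000/39916800
= 60949324800

P(20,9) = 60949324800


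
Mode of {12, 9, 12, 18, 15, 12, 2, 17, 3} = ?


Frequencies: 2:1, 3:1, 9:1, 12:3, 15:1, 17:1, 18:1
Max frequency = 3
Mode = 12

Mode = 12


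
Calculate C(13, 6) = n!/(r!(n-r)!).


C(13,6) = 13!/(6! × 7!)
= 6227020800/(720 × 5040)
= 1716

C(13,6) = 1716


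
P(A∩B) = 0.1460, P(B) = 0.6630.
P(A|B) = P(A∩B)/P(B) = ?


P(A|B) = 0.1460/0.6630 = 0.2202

P(A|B) = 0.2202


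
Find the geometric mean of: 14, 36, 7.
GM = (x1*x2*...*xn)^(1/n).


Product = 14 × 36 × 7 = 3528
GM = 3528^(1/3) = 15.2233

GM = 15.2233


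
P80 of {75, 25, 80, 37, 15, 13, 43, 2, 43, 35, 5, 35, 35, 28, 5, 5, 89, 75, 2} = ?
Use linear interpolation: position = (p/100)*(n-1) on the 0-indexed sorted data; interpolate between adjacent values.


Sorted: 2, 2, 5, 5, 5, 13, 15, 25, 28, 35, 35, 35, 37, 43, 43, 75, 75, 80, 89
n = 19
Index = 80/100 * 18 = 14.4000
Lower = data[14] = 43, Upper = data[15] = 75
P80 = 43 + 0.4000*(32) = 55.8000

P80 = 55.8000


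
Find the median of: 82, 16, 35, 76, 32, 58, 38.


Sorted: 16, 32, 35, 38, 58, 76, 82
n = 7 (odd)
Middle value = 38

Median = 38


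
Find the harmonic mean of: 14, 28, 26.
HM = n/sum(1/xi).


Sum of reciprocals = 1/14 + 1/28 + 1/26 = 0.145604
HM = 3/0.145604 = 20.6038

HM = 20.6038


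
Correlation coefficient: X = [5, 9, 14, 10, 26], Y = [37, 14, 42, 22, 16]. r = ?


Mean X = 12.8000, Mean Y = 26.2000
SD X = 7.194442, SD Y = 11.285389
Cov = -28.360000
r = -28.360000/(7.194442*11.285389) = -0.3493

r = -0.3493


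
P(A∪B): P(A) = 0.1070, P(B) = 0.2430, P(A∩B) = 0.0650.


P(A∪B) = 0.1070 + 0.2430 - 0.0650
= 0.3500 - 0.0650
= 0.2850

P(A∪B) = 0.2850


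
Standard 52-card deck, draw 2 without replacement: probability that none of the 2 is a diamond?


P(no diamonds) = (39/52) × (38/51)
= 0.5588

P = 0.5588


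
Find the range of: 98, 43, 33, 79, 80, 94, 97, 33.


Max = 98, Min = 33
Range = 98 - 33 = 65

Range = 65


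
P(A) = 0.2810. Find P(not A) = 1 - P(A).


P(not A) = 1 - 0.2810 = 0.7190

P(not A) = 0.7190


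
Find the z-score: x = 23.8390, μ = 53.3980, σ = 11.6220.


z = (23.8390 - 53.3980)/11.6220
= -29.5590/11.6220
= -2.5434

z = -2.5434


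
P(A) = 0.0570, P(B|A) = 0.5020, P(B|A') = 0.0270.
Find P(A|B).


P(B) = P(B|A)*P(A) + P(B|A')*P(A')
= 0.5020*0.0570 + 0.0270*0.9430
= 0.028614 + 0.025461 = 0.054075
P(A|B) = 0.028614/0.054075 = 0.5292

P(A|B) = 0.5292


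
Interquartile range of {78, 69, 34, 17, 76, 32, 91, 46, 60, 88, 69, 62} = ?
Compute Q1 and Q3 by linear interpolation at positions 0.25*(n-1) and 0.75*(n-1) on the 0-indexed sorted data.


Sorted: 17, 32, 34, 46, 60, 62, 69, 69, 76, 78, 88, 91
Q1 (25th %ile) = 43.0000
Q3 (75th %ile) = 76.5000
IQR = 76.5000 - 43.0000 = 33.5000

IQR = 33.5000


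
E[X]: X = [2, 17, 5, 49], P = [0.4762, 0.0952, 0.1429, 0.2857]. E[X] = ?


E[X] = 2*0.4762 + 17*0.0952 + 5*0.1429 + 49*0.2857
= 0.9524 + 1.6184 + 0.7145 + 13.9993
= 17.2846

E[X] = 17.2846


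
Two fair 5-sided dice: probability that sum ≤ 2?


Total outcomes = 5×5 = 25
Favorable (sum ≤ 2): 1
P = 1/25 = 0.0400

P = 0.0400


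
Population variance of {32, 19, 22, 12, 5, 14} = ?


Mean = 17.3333
Squared deviations: 215.1111, 2.7778, 21.7778, 28.4444, 152.1111, 11.1111
Sum = 431.3333
Variance = 431.3333/6 = 71.8889

Variance = 71.8889


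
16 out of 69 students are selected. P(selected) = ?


P = 16/69 = 0.2319

P = 0.2319


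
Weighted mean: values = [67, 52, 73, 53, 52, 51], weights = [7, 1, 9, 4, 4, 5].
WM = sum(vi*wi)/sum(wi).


Numerator = 67*7 + 52*1 + 73*9 + 53*4 + 52*4 + 51*5 = 1853
Denominator = 7 + 1 + 9 + 4 + 4 + 5 = 30
WM = 1853/30 = 61.7667

WM = 61.7667


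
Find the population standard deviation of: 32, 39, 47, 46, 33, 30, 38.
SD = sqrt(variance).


Mean = 37.8571
Variance = 38.6939
SD = sqrt(38.6939) = 6.2204

SD = 6.2204


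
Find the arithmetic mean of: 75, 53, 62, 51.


Sum = 75 + 53 + 62 + 51 = 241
n = 4
Mean = 241/4 = 60.2500

Mean = 60.2500


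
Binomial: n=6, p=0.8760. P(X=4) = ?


C(6,4) = 15
p^4 = 0.588866
(1-p)^2 = 0.015376
P = 15 * 0.588866 * 0.015376 = 0.1358

P(X=4) = 0.1358


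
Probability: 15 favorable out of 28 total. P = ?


P = 15/28 = 0.5357

P = 0.5357


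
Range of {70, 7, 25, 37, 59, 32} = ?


Max = 70, Min = 7
Range = 70 - 7 = 63

Range = 63


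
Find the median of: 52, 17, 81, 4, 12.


Sorted: 4, 12, 17, 52, 81
n = 5 (odd)
Middle value = 17

Median = 17


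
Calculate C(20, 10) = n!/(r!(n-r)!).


C(20,10) = 20!/(10! × 10!)
= 2432902008176640000/(3628800 × 3628800)
= 184756

C(20,10) = 184756


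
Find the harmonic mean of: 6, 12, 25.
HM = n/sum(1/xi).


Sum of reciprocals = 1/6 + 1/12 + 1/25 = 0.290000
HM = 3/0.290000 = 10.3448

HM = 10.3448


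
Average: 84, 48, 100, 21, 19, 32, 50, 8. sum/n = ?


Sum = 84 + 48 + 100 + 21 + 19 + 32 + 50 + 8 = 362
n = 8
Mean = 362/8 = 45.2500

Mean = 45.2500


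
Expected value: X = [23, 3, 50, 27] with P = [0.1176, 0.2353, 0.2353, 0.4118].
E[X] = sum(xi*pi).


E[X] = 23*0.1176 + 3*0.2353 + 50*0.2353 + 27*0.4118
= 2.7048 + 0.7059 + 11.7650 + 11.1186
= 26.2943

E[X] = 26.2943


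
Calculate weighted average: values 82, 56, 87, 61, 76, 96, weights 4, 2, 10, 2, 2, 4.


Numerator = 82*4 + 56*2 + 87*10 + 61*2 + 76*2 + 96*4 = 1968
Denominator = 4 + 2 + 10 + 2 + 2 + 4 = 24
WM = 1968/24 = 82.0000

WM = 82.0000


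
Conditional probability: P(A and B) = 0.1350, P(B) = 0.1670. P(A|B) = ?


P(A|B) = 0.1350/0.1670 = 0.8084

P(A|B) = 0.8084


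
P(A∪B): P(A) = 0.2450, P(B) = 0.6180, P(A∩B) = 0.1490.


P(A∪B) = 0.2450 + 0.6180 - 0.1490
= 0.8630 - 0.1490
= 0.7140

P(A∪B) = 0.7140


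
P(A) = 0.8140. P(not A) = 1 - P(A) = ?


P(not A) = 1 - 0.8140 = 0.1860

P(not A) = 0.1860


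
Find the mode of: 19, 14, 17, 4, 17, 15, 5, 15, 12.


Frequencies: 4:1, 5:1, 12:1, 14:1, 15:2, 17:2, 19:1
Max frequency = 2
Mode = 15, 17

Mode = 15, 17


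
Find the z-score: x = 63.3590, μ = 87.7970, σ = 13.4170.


z = (63.3590 - 87.7970)/13.4170
= -24.4380/13.4170
= -1.8214

z = -1.8214


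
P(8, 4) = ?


P(8,4) = 8!/4!
= 40320/24
= 1680

P(8,4) = 1680


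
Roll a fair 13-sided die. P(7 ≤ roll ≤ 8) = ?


Favorable outcomes (7 ≤ roll ≤ 8): 2
Total outcomes = 13
P = 2/13 = 0.1538

P = 0.1538


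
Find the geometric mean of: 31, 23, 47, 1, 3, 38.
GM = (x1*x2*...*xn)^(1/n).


Product = 31 × 23 × 47 × 1 × 3 × 38 = 3820254
GM = 3820254^(1/6) = 12.5030

GM = 12.5030


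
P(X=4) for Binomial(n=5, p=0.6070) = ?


C(5,4) = 5
p^4 = 0.135755
(1-p)^1 = 0.393000
P = 5 * 0.135755 * 0.393000 = 0.2668

P(X=4) = 0.2668


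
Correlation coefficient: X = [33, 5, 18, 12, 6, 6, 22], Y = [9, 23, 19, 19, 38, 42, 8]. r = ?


Mean X = 14.5714, Mean Y = 22.5714
SD X = 9.648940, SD Y = 12.175586
Cov = -94.897959
r = -94.897959/(9.648940*12.175586) = -0.8078

r = -0.8078


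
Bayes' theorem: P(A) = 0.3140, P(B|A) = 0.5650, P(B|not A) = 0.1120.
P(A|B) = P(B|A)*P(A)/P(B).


P(B) = P(B|A)*P(A) + P(B|A')*P(A')
= 0.5650*0.3140 + 0.1120*0.6860
= 0.177410 + 0.076832 = 0.254242
P(A|B) = 0.177410/0.254242 = 0.6978

P(A|B) = 0.6978


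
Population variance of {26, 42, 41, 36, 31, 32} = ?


Mean = 34.6667
Squared deviations: 75.1111, 53.7778, 40.1111, 1.7778, 13.4444, 7.1111
Sum = 191.3333
Variance = 191.3333/6 = 31.8889

Variance = 31.8889


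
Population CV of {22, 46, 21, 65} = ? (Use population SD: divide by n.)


Mean = 38.5000
SD = 18.2825
CV = (18.2825/38.5000)*100 = 47.4870%

CV = 47.4870%


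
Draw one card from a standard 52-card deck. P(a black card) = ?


26 black cards in 52 cards
P = 26/52 = 0.5000

P = 0.5000


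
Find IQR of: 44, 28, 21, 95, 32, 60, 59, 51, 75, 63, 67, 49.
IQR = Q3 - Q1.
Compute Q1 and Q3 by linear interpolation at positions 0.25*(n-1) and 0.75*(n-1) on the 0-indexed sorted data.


Sorted: 21, 28, 32, 44, 49, 51, 59, 60, 63, 67, 75, 95
Q1 (25th %ile) = 41.0000
Q3 (75th %ile) = 64.0000
IQR = 64.0000 - 41.0000 = 23.0000

IQR = 23.0000


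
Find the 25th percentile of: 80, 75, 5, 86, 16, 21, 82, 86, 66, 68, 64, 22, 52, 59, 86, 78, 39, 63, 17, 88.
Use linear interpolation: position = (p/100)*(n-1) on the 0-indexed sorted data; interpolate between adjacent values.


Sorted: 5, 16, 17, 21, 22, 39, 52, 59, 63, 64, 66, 68, 75, 78, 80, 82, 86, 86, 86, 88
n = 20
Index = 25/100 * 19 = 4.7500
Lower = data[4] = 22, Upper = data[5] = 39
P25 = 22 + 0.7500*(17) = 34.7500

P25 = 34.7500


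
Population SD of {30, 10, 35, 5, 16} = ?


Mean = 19.2000
Variance = 132.5600
SD = sqrt(132.5600) = 11.5135

SD = 11.5135


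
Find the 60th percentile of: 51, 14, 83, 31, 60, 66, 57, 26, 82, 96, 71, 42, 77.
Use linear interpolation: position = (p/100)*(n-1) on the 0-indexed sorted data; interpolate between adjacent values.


Sorted: 14, 26, 31, 42, 51, 57, 60, 66, 71, 77, 82, 83, 96
n = 13
Index = 60/100 * 12 = 7.2000
Lower = data[7] = 66, Upper = data[8] = 71
P60 = 66 + 0.2000*(5) = 67.0000

P60 = 67.0000


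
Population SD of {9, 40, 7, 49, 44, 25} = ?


Mean = 29.0000
Variance = 274.3333
SD = sqrt(274.3333) = 16.5630

SD = 16.5630


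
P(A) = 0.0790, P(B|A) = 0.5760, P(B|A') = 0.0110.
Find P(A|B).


P(B) = P(B|A)*P(A) + P(B|A')*P(A')
= 0.5760*0.0790 + 0.0110*0.9210
= 0.045504 + 0.010131 = 0.055635
P(A|B) = 0.045504/0.055635 = 0.8179

P(A|B) = 0.8179


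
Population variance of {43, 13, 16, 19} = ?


Mean = 22.7500
Squared deviations: 410.0625, 95.0625, 45.5625, 14.0625
Sum = 564.7500
Variance = 564.7500/4 = 141.1875

Variance = 141.1875


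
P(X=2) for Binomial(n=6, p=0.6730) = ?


C(6,2) = 15
p^2 = 0.452929
(1-p)^4 = 0.011434
P = 15 * 0.452929 * 0.011434 = 0.0777

P(X=2) = 0.0777


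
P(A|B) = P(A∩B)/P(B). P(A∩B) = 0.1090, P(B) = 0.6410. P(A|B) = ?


P(A|B) = 0.1090/0.6410 = 0.1700

P(A|B) = 0.1700


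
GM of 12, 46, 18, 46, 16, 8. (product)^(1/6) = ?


Product = 12 × 46 × 18 × 46 × 16 × 8 = 58503168
GM = 58503168^(1/6) = 19.7029

GM = 19.7029


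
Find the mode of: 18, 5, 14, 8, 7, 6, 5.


Frequencies: 5:2, 6:1, 7:1, 8:1, 14:1, 18:1
Max frequency = 2
Mode = 5

Mode = 5


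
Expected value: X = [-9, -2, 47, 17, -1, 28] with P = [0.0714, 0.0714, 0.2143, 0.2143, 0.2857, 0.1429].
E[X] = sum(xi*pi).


E[X] = -9*0.0714 - 2*0.0714 + 47*0.2143 + 17*0.2143 - 1*0.2857 + 28*0.1429
= -0.6426 - 0.1428 + 10.0721 + 3.6431 - 0.2857 + 4.0012
= 16.6453

E[X] = 16.6453


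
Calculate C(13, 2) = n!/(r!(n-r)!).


C(13,2) = 13!/(2! × 11!)
= 6227020800/(2 × 39916800)
= 78

C(13,2) = 78


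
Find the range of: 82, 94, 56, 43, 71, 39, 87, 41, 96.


Max = 96, Min = 39
Range = 96 - 39 = 57

Range = 57


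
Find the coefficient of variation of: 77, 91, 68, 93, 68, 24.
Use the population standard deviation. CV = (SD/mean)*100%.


Mean = 70.1667
SD = 22.8868
CV = (22.8868/70.1667)*100 = 32.6178%

CV = 32.6178%


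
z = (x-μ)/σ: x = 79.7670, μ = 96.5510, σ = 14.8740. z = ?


z = (79.7670 - 96.5510)/14.8740
= -16.7840/14.8740
= -1.1284

z = -1.1284


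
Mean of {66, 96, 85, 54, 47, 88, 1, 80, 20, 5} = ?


Sum = 66 + 96 + 85 + 54 + 47 + 88 + 1 + 80 + 20 + 5 = 542
n = 10
Mean = 542/10 = 54.2000

Mean = 54.2000


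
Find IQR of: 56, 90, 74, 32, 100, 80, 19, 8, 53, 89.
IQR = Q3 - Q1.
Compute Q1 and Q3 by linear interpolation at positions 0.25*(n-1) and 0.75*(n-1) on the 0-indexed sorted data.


Sorted: 8, 19, 32, 53, 56, 74, 80, 89, 90, 100
Q1 (25th %ile) = 37.2500
Q3 (75th %ile) = 86.7500
IQR = 86.7500 - 37.2500 = 49.5000

IQR = 49.5000


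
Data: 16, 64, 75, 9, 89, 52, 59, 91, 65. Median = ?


Sorted: 9, 16, 52, 59, 64, 65, 75, 89, 91
n = 9 (odd)
Middle value = 64

Median = 64


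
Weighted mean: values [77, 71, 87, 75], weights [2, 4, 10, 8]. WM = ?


Numerator = 77*2 + 71*4 + 87*10 + 75*8 = 1908
Denominator = 2 + 4 + 10 + 8 = 24
WM = 1908/24 = 79.5000

WM = 79.5000


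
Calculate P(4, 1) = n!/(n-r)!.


P(4,1) = 4!/3!
= 24/6
= 4

P(4,1) = 4


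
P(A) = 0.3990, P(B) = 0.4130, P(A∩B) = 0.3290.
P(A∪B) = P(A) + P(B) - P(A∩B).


P(A∪B) = 0.3990 + 0.4130 - 0.3290
= 0.8120 - 0.3290
= 0.4830

P(A∪B) = 0.4830


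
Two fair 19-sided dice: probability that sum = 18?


Total outcomes = 19×19 = 361
Favorable (sum = 18): 17
P = 17/361 = 0.0471

P = 0.0471


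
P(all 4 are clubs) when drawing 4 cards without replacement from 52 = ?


P(all clubs) = (13/52) × (12/51) × (11/50) × (10/49)
= 0.0026

P = 0.0026


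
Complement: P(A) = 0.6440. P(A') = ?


P(not A) = 1 - 0.6440 = 0.3560

P(not A) = 0.3560


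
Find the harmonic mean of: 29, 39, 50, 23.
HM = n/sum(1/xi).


Sum of reciprocals = 1/29 + 1/39 + 1/50 + 1/23 = 0.123602
HM = 4/0.123602 = 32.3619

HM = 32.3619


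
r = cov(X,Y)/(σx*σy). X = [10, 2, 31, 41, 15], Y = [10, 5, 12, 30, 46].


Mean X = 19.8000, Mean Y = 20.6000
SD X = 14.218298, SD Y = 15.252541
Cov = 72.520000
r = 72.520000/(14.218298*15.252541) = 0.3344

r = 0.3344


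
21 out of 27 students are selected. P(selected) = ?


P = 21/27 = 0.7778

P = 0.7778


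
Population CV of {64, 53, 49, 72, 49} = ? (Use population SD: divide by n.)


Mean = 57.4000
SD = 9.1345
CV = (9.1345/57.4000)*100 = 15.9138%

CV = 15.9138%


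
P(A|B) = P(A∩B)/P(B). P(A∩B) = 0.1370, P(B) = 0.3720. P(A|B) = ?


P(A|B) = 0.1370/0.3720 = 0.3683

P(A|B) = 0.3683


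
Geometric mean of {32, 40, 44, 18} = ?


Product = 32 × 40 × 44 × 18 = 1013760
GM = 1013760^(1/4) = 31.7310

GM = 31.7310


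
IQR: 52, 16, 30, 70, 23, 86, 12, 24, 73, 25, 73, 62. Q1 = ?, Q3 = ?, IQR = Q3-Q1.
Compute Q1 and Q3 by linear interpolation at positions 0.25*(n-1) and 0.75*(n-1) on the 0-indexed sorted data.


Sorted: 12, 16, 23, 24, 25, 30, 52, 62, 70, 73, 73, 86
Q1 (25th %ile) = 23.7500
Q3 (75th %ile) = 70.7500
IQR = 70.7500 - 23.7500 = 47.0000

IQR = 47.0000


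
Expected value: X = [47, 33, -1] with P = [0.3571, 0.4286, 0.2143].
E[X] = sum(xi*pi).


E[X] = 47*0.3571 + 33*0.4286 - 1*0.2143
= 16.7837 + 14.1438 - 0.2143
= 30.7132

E[X] = 30.7132


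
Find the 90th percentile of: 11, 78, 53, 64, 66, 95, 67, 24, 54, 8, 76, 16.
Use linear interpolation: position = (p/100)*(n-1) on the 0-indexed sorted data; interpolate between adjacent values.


Sorted: 8, 11, 16, 24, 53, 54, 64, 66, 67, 76, 78, 95
n = 12
Index = 90/100 * 11 = 9.9000
Lower = data[9] = 76, Upper = data[10] = 78
P90 = 76 + 0.9000*(2) = 77.8000

P90 = 77.8000


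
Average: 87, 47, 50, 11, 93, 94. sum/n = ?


Sum = 87 + 47 + 50 + 11 + 93 + 94 = 382
n = 6
Mean = 382/6 = 63.6667

Mean = 63.6667


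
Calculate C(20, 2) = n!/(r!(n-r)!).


C(20,2) = 20!/(2! × 18!)
= 2432902008176640000/(2 × 6402373705728000)
= 190

C(20,2) = 190


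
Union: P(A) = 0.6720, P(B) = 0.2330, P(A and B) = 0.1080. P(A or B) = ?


P(A∪B) = 0.6720 + 0.2330 - 0.1080
= 0.9050 - 0.1080
= 0.7970

P(A∪B) = 0.7970


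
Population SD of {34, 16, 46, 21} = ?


Mean = 29.2500
Variance = 136.6875
SD = sqrt(136.6875) = 11.6913

SD = 11.6913


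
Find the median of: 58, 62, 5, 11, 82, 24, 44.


Sorted: 5, 11, 24, 44, 58, 62, 82
n = 7 (odd)
Middle value = 44

Median = 44


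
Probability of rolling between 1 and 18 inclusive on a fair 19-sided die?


Favorable outcomes (1 ≤ roll ≤ 18): 18
Total outcomes = 19
P = 18/19 = 0.9474

P = 0.9474


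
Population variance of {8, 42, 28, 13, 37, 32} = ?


Mean = 26.6667
Squared deviations: 348.4444, 235.1111, 1.7778, 186.7778, 106.7778, 28.4444
Sum = 907.3333
Variance = 907.3333/6 = 151.2222

Variance = 151.2222


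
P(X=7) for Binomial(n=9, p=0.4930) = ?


C(9,7) = 36
p^7 = 0.007078
(1-p)^2 = 0.257049
P = 36 * 0.007078 * 0.257049 = 0.0655

P(X=7) = 0.0655


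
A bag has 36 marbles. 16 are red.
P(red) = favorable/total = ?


P = 16/36 = 0.4444

P = 0.4444


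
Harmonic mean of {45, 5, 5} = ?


Sum of reciprocals = 1/45 + 1/5 + 1/5 = 0.422222
HM = 3/0.422222 = 7.1053

HM = 7.1053


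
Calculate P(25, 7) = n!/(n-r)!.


P(25,7) = 25!/18!
= 15511210043330985984000000/6402373705728000
= 2422728000

P(25,7) = 2422728000


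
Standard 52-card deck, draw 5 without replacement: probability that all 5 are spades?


P(all spades) = (13/52) × (12/51) × (11/50) × (10/49) × (9/48)
= 0.0005

P = 0.0005


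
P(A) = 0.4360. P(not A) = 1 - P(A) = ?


P(not A) = 1 - 0.4360 = 0.5640

P(not A) = 0.5640


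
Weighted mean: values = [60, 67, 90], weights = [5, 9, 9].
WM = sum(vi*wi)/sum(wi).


Numerator = 60*5 + 67*9 + 90*9 = 1713
Denominator = 5 + 9 + 9 = 23
WM = 1713/23 = 74.4783

WM = 74.4783


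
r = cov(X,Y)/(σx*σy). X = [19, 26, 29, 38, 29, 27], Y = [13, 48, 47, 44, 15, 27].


Mean X = 28.0000, Mean Y = 32.3333
SD X = 5.597619, SD Y = 14.715827
Cov = 43.666667
r = 43.666667/(5.597619*14.715827) = 0.5301

r = 0.5301


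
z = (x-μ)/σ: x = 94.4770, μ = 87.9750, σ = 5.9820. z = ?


z = (94.4770 - 87.9750)/5.9820
= 6.5020/5.9820
= 1.0869

z = 1.0869


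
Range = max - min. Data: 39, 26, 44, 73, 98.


Max = 98, Min = 26
Range = 98 - 26 = 72

Range = 72


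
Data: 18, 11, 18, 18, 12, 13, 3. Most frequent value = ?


Frequencies: 3:1, 11:1, 12:1, 13:1, 18:3
Max frequency = 3
Mode = 18

Mode = 18


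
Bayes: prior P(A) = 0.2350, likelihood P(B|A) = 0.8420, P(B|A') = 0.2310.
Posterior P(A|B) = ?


P(B) = P(B|A)*P(A) + P(B|A')*P(A')
= 0.8420*0.2350 + 0.2310*0.7650
= 0.197870 + 0.176715 = 0.374585
P(A|B) = 0.197870/0.374585 = 0.5282

P(A|B) = 0.5282


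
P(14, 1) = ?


P(14,1) = 14!/13!
= 87178291200/6227020800
= 14

P(14,1) = 14


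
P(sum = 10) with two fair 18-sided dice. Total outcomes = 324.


Total outcomes = 18×18 = 324
Favorable (sum = 10): 9
P = 9/324 = 0.0278

P = 0.0278


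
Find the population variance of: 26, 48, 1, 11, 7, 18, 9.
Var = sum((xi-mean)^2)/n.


Mean = 17.1429
Squared deviations: 78.4490, 952.1633, 260.5918, 37.7347, 102.8776, 0.7347, 66.3061
Sum = 1498.8571
Variance = 1498.8571/7 = 214.1224

Variance = 214.1224


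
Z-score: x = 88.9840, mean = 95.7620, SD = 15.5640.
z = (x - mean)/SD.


z = (88.9840 - 95.7620)/15.5640
= -6.7780/15.5640
= -0.4355

z = -0.4355


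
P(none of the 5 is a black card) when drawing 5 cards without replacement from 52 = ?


P(no black cards) = (26/52) × (25/51) × (24/50) × (23/49) × (22/48)
= 0.0253

P = 0.0253


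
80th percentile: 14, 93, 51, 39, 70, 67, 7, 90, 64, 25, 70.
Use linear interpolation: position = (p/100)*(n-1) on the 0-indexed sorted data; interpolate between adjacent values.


Sorted: 7, 14, 25, 39, 51, 64, 67, 70, 70, 90, 93
n = 11
Index = 80/100 * 10 = 8.0000
Lower = data[8] = 70, Upper = data[9] = 90
P80 = 70 + 0*(20) = 70.0000

P80 = 70.0000


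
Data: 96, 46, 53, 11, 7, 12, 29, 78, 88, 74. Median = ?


Sorted: 7, 11, 12, 29, 46, 53, 74, 78, 88, 96
n = 10 (even)
Middle values: 46 and 53
Median = (46+53)/2 = 49.5000

Median = 49.5000
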